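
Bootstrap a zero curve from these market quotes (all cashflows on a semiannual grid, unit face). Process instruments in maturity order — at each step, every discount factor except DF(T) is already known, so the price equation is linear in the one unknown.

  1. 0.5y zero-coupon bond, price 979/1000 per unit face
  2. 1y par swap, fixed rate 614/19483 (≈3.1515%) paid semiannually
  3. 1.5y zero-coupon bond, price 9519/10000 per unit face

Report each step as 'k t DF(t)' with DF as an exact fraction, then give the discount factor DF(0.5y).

1 1/2 979/1000
2 1 9693/10000
3 3/2 9519/10000
DF(0.5y) = 979/1000 ≈ 0.979000

step 1 [0.5y] zero: DF = P = 979/1000 ≈ 0.979000
step 2 [1y] swap r/2=307/19483: DF=(1 − 307/19483·(0.979000))/(1+307/19483) = 9693/10000 ≈ 0.969300
step 3 [1.5y] zero: DF = P = 9519/10000 ≈ 0.951900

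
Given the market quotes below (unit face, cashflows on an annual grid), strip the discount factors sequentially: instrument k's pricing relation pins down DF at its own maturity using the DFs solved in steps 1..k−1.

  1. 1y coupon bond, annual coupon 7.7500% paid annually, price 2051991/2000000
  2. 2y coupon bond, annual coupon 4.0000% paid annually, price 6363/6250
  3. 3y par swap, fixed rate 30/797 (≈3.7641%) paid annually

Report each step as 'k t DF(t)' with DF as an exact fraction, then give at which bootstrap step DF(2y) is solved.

step 1 [1y] bond c/1=31/400: DF=(2051991/2000000 − 31/400·(0))/(1+31/400) = 4761/5000 ≈ 0.952200
step 2 [2y] bond c/1=1/25: DF=(6363/6250 − 1/25·(0.952200))/(1+1/25) = 9423/10000 ≈ 0.942300
step 3 [3y] swap r/1=30/797: DF=(1 − 30/797·(0.952200+0.942300))/(1+30/797) = 179/200 ≈ 0.895000

1 1 4761/5000
2 2 9423/10000
3 3 179/200
DF(2y) is solved at step 2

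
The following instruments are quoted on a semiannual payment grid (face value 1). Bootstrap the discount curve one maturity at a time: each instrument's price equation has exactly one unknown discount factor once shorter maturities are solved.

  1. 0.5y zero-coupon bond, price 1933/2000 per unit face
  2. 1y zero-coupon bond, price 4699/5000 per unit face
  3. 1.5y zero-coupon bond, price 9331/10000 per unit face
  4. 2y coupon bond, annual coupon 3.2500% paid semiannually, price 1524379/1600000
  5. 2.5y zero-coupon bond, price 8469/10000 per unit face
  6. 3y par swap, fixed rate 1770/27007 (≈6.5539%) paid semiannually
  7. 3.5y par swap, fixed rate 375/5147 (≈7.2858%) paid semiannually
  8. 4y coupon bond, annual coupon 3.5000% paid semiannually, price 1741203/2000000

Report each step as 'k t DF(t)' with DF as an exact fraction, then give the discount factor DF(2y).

1 1/2 1933/2000
2 1 4699/5000
3 3/2 9331/10000
4 2 8921/10000
5 5/2 8469/10000
6 3 823/1000
7 7/2 31/40
8 4 3747/5000
DF(2y) = 8921/10000 ≈ 0.892100

step 1 [0.5y] zero: DF = P = 1933/2000 ≈ 0.966500
step 2 [1y] zero: DF = P = 4699/5000 ≈ 0.939800
step 3 [1.5y] zero: DF = P = 9331/10000 ≈ 0.933100
step 4 [2y] bond c/2=13/800: DF=(1524379/1600000 − 13/800·(0.966500+0.939800+0.933100))/(1+13/800) = 8921/10000 ≈ 0.892100
step 5 [2.5y] zero: DF = P = 8469/10000 ≈ 0.846900
step 6 [3y] swap r/2=885/27007: DF=(1 − 885/27007·(0.966500+0.939800+0.933100+0.892100+0.846900))/(1+885/27007) = 823/1000 ≈ 0.823000
step 7 [3.5y] swap r/2=375/10294: DF=(1 − 375/10294·(0.966500+0.939800+0.933100+0.892100+0.846900+0.823000))/(1+375/10294) = 31/40 ≈ 0.775000
step 8 [4y] bond c/2=7/400: DF=(1741203/2000000 − 7/400·(0.966500+0.939800+0.933100+0.892100+0.846900+0.823000+0.775000))/(1+7/400) = 3747/5000 ≈ 0.749400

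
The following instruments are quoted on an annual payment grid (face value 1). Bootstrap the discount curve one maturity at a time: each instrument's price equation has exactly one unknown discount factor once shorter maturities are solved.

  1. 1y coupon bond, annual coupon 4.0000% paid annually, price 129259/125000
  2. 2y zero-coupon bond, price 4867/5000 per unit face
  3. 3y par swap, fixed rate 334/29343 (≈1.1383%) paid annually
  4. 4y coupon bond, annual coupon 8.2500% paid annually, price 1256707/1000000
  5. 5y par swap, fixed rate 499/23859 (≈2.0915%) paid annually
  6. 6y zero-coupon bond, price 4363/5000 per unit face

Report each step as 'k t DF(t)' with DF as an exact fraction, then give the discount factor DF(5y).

step 1 [1y] bond c/1=1/25: DF=(129259/125000 − 1/25·(0))/(1+1/25) = 9943/10000 ≈ 0.994300
step 2 [2y] zero: DF = P = 4867/5000 ≈ 0.973400
step 3 [3y] swap r/1=334/29343: DF=(1 − 334/29343·(0.994300+0.973400))/(1+334/29343) = 4833/5000 ≈ 0.966600
step 4 [4y] bond c/1=33/400: DF=(1256707/1000000 − 33/400·(0.994300+0.973400+0.966600))/(1+33/400) = 9373/10000 ≈ 0.937300
step 5 [5y] swap r/1=499/23859: DF=(1 − 499/23859·(0.994300+0.973400+0.966600+0.937300))/(1+499/23859) = 4501/5000 ≈ 0.900200
step 6 [6y] zero: DF = P = 4363/5000 ≈ 0.872600

1 1 9943/10000
2 2 4867/5000
3 3 4833/5000
4 4 9373/10000
5 5 4501/5000
6 6 4363/5000
DF(5y) = 4501/5000 ≈ 0.900200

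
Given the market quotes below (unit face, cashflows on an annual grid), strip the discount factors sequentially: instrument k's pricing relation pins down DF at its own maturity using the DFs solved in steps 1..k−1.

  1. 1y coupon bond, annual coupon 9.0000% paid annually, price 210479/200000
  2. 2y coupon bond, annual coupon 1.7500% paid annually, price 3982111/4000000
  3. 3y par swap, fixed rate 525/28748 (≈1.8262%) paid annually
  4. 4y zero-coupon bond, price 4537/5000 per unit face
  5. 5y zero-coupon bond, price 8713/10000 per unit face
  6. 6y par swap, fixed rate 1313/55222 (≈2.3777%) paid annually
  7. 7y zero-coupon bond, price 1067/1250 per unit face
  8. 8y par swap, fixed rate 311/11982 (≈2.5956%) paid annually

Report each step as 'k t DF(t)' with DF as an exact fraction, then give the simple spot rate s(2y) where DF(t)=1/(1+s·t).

step 1 [1y] bond c/1=9/100: DF=(210479/200000 − 9/100·(0))/(1+9/100) = 1931/2000 ≈ 0.965500
step 2 [2y] bond c/1=7/400: DF=(3982111/4000000 − 7/400·(0.965500))/(1+7/400) = 4809/5000 ≈ 0.961800
step 3 [3y] swap r/1=525/28748: DF=(1 − 525/28748·(0.965500+0.961800))/(1+525/28748) = 379/400 ≈ 0.947500
step 4 [4y] zero: DF = P = 4537/5000 ≈ 0.907400
step 5 [5y] zero: DF = P = 8713/10000 ≈ 0.871300
step 6 [6y] swap r/1=1313/55222: DF=(1 − 1313/55222·(0.965500+0.961800+0.947500+0.907400+0.871300))/(1+1313/55222) = 8687/10000 ≈ 0.868700
step 7 [7y] zero: DF = P = 1067/1250 ≈ 0.853600
step 8 [8y] swap r/1=311/11982: DF=(1 − 311/11982·(0.965500+0.961800+0.947500+0.907400+0.871300+0.868700+0.853600))/(1+311/11982) = 4067/5000 ≈ 0.813400

1 1 1931/2000
2 2 4809/5000
3 3 379/400
4 4 4537/5000
5 5 8713/10000
6 6 8687/10000
7 7 1067/1250
8 8 4067/5000
s(2y) = (1/(4809/5000) − 1)/(2) = 191/9618 ≈ 1.9859%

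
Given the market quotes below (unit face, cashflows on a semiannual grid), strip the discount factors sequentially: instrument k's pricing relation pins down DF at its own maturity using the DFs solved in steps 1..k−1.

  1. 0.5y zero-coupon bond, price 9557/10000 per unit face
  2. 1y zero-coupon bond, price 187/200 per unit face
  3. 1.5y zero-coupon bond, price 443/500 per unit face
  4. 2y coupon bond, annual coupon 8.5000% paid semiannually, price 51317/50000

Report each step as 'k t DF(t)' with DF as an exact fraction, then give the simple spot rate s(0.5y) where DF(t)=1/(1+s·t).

1 1/2 9557/10000
2 1 187/200
3 3/2 443/500
4 2 8713/10000
s(0.5y) = (1/(9557/10000) − 1)/(1/2) = 886/9557 ≈ 9.2707%

step 1 [0.5y] zero: DF = P = 9557/10000 ≈ 0.955700
step 2 [1y] zero: DF = P = 187/200 ≈ 0.935000
step 3 [1.5y] zero: DF = P = 443/500 ≈ 0.886000
step 4 [2y] bond c/2=17/400: DF=(51317/50000 − 17/400·(0.955700+0.935000+0.886000))/(1+17/400) = 8713/10000 ≈ 0.871300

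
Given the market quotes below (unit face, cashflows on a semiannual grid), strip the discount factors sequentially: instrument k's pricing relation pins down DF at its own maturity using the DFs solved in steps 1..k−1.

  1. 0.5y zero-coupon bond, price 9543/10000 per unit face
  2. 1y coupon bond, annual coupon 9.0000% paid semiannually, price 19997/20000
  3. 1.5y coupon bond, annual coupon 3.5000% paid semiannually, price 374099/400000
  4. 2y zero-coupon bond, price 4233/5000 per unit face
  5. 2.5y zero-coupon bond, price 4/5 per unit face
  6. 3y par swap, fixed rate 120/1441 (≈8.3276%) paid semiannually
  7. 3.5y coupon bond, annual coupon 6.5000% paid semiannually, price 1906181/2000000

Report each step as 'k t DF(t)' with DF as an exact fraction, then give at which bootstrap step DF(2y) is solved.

1 1/2 9543/10000
2 1 9157/10000
3 3/2 887/1000
4 2 4233/5000
5 5/2 4/5
6 3 98/125
7 7/2 3799/5000
DF(2y) is solved at step 4

step 1 [0.5y] zero: DF = P = 9543/10000 ≈ 0.954300
step 2 [1y] bond c/2=9/200: DF=(19997/20000 − 9/200·(0.954300))/(1+9/200) = 9157/10000 ≈ 0.915700
step 3 [1.5y] bond c/2=7/400: DF=(374099/400000 − 7/400·(0.954300+0.915700))/(1+7/400) = 887/1000 ≈ 0.887000
step 4 [2y] zero: DF = P = 4233/5000 ≈ 0.846600
step 5 [2.5y] zero: DF = P = 4/5 ≈ 0.800000
step 6 [3y] swap r/2=60/1441: DF=(1 − 60/1441·(0.954300+0.915700+0.887000+0.846600+0.800000))/(1+60/1441) = 98/125 ≈ 0.784000
step 7 [3.5y] bond c/2=13/400: DF=(1906181/2000000 − 13/400·(0.954300+0.915700+0.887000+0.846600+0.800000+0.784000))/(1+13/400) = 3799/5000 ≈ 0.759800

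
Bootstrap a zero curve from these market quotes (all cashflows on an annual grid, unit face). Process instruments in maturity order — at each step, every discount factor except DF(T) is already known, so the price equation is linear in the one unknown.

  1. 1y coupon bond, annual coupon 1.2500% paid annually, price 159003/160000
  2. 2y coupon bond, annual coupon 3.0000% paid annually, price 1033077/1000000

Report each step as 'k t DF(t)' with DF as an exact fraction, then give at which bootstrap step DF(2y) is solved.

step 1 [1y] bond c/1=1/80: DF=(159003/160000 − 1/80·(0))/(1+1/80) = 1963/2000 ≈ 0.981500
step 2 [2y] bond c/1=3/100: DF=(1033077/1000000 − 3/100·(0.981500))/(1+3/100) = 609/625 ≈ 0.974400

1 1 1963/2000
2 2 609/625
DF(2y) is solved at step 2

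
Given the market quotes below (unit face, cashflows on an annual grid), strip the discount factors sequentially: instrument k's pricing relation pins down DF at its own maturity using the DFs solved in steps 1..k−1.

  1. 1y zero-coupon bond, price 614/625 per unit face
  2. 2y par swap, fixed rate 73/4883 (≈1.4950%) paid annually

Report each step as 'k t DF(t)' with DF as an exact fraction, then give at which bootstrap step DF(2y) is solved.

1 1 614/625
2 2 2427/2500
DF(2y) is solved at step 2

step 1 [1y] zero: DF = P = 614/625 ≈ 0.982400
step 2 [2y] swap r/1=73/4883: DF=(1 − 73/4883·(0.982400))/(1+73/4883) = 2427/2500 ≈ 0.970800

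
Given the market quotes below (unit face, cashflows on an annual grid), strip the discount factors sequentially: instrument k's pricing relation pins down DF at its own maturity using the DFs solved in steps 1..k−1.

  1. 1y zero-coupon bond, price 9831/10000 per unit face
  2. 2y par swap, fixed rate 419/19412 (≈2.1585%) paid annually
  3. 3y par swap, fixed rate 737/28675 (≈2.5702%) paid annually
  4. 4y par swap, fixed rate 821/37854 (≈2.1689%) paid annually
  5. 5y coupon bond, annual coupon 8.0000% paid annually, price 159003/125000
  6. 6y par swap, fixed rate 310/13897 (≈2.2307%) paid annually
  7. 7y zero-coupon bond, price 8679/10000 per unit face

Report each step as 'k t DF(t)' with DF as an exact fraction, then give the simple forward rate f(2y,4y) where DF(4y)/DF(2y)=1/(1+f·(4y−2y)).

step 1 [1y] zero: DF = P = 9831/10000 ≈ 0.983100
step 2 [2y] swap r/1=419/19412: DF=(1 − 419/19412·(0.983100))/(1+419/19412) = 9581/10000 ≈ 0.958100
step 3 [3y] swap r/1=737/28675: DF=(1 − 737/28675·(0.983100+0.958100))/(1+737/28675) = 9263/10000 ≈ 0.926300
step 4 [4y] swap r/1=821/37854: DF=(1 − 821/37854·(0.983100+0.958100+0.926300))/(1+821/37854) = 9179/10000 ≈ 0.917900
step 5 [5y] bond c/1=2/25: DF=(159003/125000 − 2/25·(0.983100+0.958100+0.926300+0.917900))/(1+2/25) = 4487/5000 ≈ 0.897400
step 6 [6y] swap r/1=310/13897: DF=(1 − 310/13897·(0.983100+0.958100+0.926300+0.917900+0.897400))/(1+310/13897) = 219/250 ≈ 0.876000
step 7 [7y] zero: DF = P = 8679/10000 ≈ 0.867900

1 1 9831/10000
2 2 9581/10000
3 3 9263/10000
4 4 9179/10000
5 5 4487/5000
6 6 219/250
7 7 8679/10000
f(2y,4y) = ((9581/10000)/(9179/10000) − 1)/(2) = 3/137 ≈ 2.1898%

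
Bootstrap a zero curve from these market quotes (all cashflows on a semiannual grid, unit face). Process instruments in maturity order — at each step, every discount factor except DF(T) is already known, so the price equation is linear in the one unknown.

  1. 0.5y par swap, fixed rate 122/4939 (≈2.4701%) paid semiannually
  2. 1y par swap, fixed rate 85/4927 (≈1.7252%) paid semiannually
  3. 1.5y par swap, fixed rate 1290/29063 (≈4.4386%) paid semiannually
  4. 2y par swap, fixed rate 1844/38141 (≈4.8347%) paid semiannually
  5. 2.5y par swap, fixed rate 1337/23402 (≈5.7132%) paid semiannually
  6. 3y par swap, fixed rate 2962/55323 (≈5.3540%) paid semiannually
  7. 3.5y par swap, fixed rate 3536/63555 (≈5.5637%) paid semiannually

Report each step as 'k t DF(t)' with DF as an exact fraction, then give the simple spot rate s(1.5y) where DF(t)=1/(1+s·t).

step 1 [0.5y] swap r/2=61/4939: DF=(1 − 61/4939·(0))/(1+61/4939) = 4939/5000 ≈ 0.987800
step 2 [1y] swap r/2=85/9854: DF=(1 − 85/9854·(0.987800))/(1+85/9854) = 983/1000 ≈ 0.983000
step 3 [1.5y] swap r/2=645/29063: DF=(1 − 645/29063·(0.987800+0.983000))/(1+645/29063) = 1871/2000 ≈ 0.935500
step 4 [2y] swap r/2=922/38141: DF=(1 − 922/38141·(0.987800+0.983000+0.935500))/(1+922/38141) = 4539/5000 ≈ 0.907800
step 5 [2.5y] swap r/2=1337/46804: DF=(1 − 1337/46804·(0.987800+0.983000+0.935500+0.907800))/(1+1337/46804) = 8663/10000 ≈ 0.866300
step 6 [3y] swap r/2=1481/55323: DF=(1 − 1481/55323·(0.987800+0.983000+0.935500+0.907800+0.866300))/(1+1481/55323) = 8519/10000 ≈ 0.851900
step 7 [3.5y] swap r/2=1768/63555: DF=(1 − 1768/63555·(0.987800+0.983000+0.935500+0.907800+0.866300+0.851900))/(1+1768/63555) = 1029/1250 ≈ 0.823200

1 1/2 4939/5000
2 1 983/1000
3 3/2 1871/2000
4 2 4539/5000
5 5/2 8663/10000
6 3 8519/10000
7 7/2 1029/1250
s(1.5y) = (1/(1871/2000) − 1)/(3/2) = 86/1871 ≈ 4.5965%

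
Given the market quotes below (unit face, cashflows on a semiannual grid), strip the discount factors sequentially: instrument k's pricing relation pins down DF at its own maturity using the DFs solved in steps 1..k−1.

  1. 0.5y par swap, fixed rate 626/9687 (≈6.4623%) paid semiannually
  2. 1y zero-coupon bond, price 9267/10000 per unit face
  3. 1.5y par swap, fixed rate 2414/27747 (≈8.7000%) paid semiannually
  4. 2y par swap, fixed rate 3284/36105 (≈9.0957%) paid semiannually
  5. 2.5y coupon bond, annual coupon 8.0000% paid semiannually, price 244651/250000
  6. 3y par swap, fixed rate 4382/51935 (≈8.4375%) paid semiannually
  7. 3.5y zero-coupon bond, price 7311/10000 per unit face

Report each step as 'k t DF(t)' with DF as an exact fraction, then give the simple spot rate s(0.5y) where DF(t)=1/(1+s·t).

1 1/2 9687/10000
2 1 9267/10000
3 3/2 8793/10000
4 2 4179/5000
5 5/2 8021/10000
6 3 7809/10000
7 7/2 7311/10000
s(0.5y) = (1/(9687/10000) − 1)/(1/2) = 626/9687 ≈ 6.4623%

step 1 [0.5y] swap r/2=313/9687: DF=(1 − 313/9687·(0))/(1+313/9687) = 9687/10000 ≈ 0.968700
step 2 [1y] zero: DF = P = 9267/10000 ≈ 0.926700
step 3 [1.5y] swap r/2=1207/27747: DF=(1 − 1207/27747·(0.968700+0.926700))/(1+1207/27747) = 8793/10000 ≈ 0.879300
step 4 [2y] swap r/2=1642/36105: DF=(1 − 1642/36105·(0.968700+0.926700+0.879300))/(1+1642/36105) = 4179/5000 ≈ 0.835800
step 5 [2.5y] bond c/2=1/25: DF=(244651/250000 − 1/25·(0.968700+0.926700+0.879300+0.835800))/(1+1/25) = 8021/10000 ≈ 0.802100
step 6 [3y] swap r/2=2191/51935: DF=(1 − 2191/51935·(0.968700+0.926700+0.879300+0.835800+0.802100))/(1+2191/51935) = 7809/10000 ≈ 0.780900
step 7 [3.5y] zero: DF = P = 7311/10000 ≈ 0.731100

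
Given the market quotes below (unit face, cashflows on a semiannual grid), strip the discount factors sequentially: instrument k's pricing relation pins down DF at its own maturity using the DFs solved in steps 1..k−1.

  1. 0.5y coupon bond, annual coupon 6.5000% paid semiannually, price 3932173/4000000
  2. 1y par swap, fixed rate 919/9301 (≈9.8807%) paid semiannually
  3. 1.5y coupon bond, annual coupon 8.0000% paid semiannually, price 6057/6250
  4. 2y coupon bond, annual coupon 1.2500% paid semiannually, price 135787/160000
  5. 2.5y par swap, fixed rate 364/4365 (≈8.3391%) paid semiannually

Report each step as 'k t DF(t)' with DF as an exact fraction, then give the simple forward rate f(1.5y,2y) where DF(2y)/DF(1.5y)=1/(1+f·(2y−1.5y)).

1 1/2 9521/10000
2 1 9081/10000
3 3/2 8603/10000
4 2 1653/2000
5 5/2 409/500
f(1.5y,2y) = ((8603/10000)/(1653/2000) − 1)/(1/2) = 676/8265 ≈ 8.1791%

step 1 [0.5y] bond c/2=13/400: DF=(3932173/4000000 − 13/400·(0))/(1+13/400) = 9521/10000 ≈ 0.952100
step 2 [1y] swap r/2=919/18602: DF=(1 − 919/18602·(0.952100))/(1+919/18602) = 9081/10000 ≈ 0.908100
step 3 [1.5y] bond c/2=1/25: DF=(6057/6250 − 1/25·(0.952100+0.908100))/(1+1/25) = 8603/10000 ≈ 0.860300
step 4 [2y] bond c/2=1/160: DF=(135787/160000 − 1/160·(0.952100+0.908100+0.860300))/(1+1/160) = 1653/2000 ≈ 0.826500
step 5 [2.5y] swap r/2=182/4365: DF=(1 − 182/4365·(0.952100+0.908100+0.860300+0.826500))/(1+182/4365) = 409/500 ≈ 0.818000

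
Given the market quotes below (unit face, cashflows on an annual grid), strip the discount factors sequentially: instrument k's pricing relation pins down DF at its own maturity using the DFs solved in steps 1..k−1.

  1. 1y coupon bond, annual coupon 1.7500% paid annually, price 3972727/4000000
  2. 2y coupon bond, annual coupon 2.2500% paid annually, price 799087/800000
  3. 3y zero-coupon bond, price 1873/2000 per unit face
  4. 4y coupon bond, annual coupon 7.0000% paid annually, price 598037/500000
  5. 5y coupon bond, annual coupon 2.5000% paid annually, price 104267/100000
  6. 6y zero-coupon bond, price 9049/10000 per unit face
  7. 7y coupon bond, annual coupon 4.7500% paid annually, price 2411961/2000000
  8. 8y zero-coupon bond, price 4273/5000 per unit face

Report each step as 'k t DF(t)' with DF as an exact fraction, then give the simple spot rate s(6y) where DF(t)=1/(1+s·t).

step 1 [1y] bond c/1=7/400: DF=(3972727/4000000 − 7/400·(0))/(1+7/400) = 9761/10000 ≈ 0.976100
step 2 [2y] bond c/1=9/400: DF=(799087/800000 − 9/400·(0.976100))/(1+9/400) = 4777/5000 ≈ 0.955400
step 3 [3y] zero: DF = P = 1873/2000 ≈ 0.936500
step 4 [4y] bond c/1=7/100: DF=(598037/500000 − 7/100·(0.976100+0.955400+0.936500))/(1+7/100) = 4651/5000 ≈ 0.930200
step 5 [5y] bond c/1=1/40: DF=(104267/100000 − 1/40·(0.976100+0.955400+0.936500+0.930200))/(1+1/40) = 4623/5000 ≈ 0.924600
step 6 [6y] zero: DF = P = 9049/10000 ≈ 0.904900
step 7 [7y] bond c/1=19/400: DF=(2411961/2000000 − 19/400·(0.976100+0.955400+0.936500+0.930200+0.924600+0.904900))/(1+19/400) = 8961/10000 ≈ 0.896100
step 8 [8y] zero: DF = P = 4273/5000 ≈ 0.854600

1 1 9761/10000
2 2 4777/5000
3 3 1873/2000
4 4 4651/5000
5 5 4623/5000
6 6 9049/10000
7 7 8961/10000
8 8 4273/5000
s(6y) = (1/(9049/10000) − 1)/(6) = 317/18098 ≈ 1.7516%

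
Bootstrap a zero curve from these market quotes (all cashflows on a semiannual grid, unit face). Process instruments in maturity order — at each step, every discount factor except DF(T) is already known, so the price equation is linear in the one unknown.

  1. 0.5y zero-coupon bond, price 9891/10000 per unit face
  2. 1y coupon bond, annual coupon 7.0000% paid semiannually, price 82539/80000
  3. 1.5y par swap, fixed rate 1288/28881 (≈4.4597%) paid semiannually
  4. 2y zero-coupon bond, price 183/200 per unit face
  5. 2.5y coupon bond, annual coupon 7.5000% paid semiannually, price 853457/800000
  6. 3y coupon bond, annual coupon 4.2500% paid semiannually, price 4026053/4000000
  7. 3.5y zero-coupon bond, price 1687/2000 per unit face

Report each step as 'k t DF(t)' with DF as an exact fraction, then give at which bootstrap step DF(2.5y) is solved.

step 1 [0.5y] zero: DF = P = 9891/10000 ≈ 0.989100
step 2 [1y] bond c/2=7/200: DF=(82539/80000 − 7/200·(0.989100))/(1+7/200) = 4817/5000 ≈ 0.963400
step 3 [1.5y] swap r/2=644/28881: DF=(1 − 644/28881·(0.989100+0.963400))/(1+644/28881) = 2339/2500 ≈ 0.935600
step 4 [2y] zero: DF = P = 183/200 ≈ 0.915000
step 5 [2.5y] bond c/2=3/80: DF=(853457/800000 − 3/80·(0.989100+0.963400+0.935600+0.915000))/(1+3/80) = 2227/2500 ≈ 0.890800
step 6 [3y] bond c/2=17/800: DF=(4026053/4000000 − 17/800·(0.989100+0.963400+0.935600+0.915000+0.890800))/(1+17/800) = 8879/10000 ≈ 0.887900
step 7 [3.5y] zero: DF = P = 1687/2000 ≈ 0.843500

1 1/2 9891/10000
2 1 4817/5000
3 3/2 2339/2500
4 2 183/200
5 5/2 2227/2500
6 3 8879/10000
7 7/2 1687/2000
DF(2.5y) is solved at step 5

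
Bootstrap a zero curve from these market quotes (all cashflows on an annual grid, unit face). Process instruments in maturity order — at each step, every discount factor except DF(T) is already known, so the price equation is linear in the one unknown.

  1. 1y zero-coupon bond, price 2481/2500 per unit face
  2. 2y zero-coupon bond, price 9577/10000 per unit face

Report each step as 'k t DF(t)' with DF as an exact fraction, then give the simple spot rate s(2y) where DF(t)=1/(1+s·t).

1 1 2481/2500
2 2 9577/10000
s(2y) = (1/(9577/10000) − 1)/(2) = 423/19154 ≈ 2.2084%

step 1 [1y] zero: DF = P = 2481/2500 ≈ 0.992400
step 2 [2y] zero: DF = P = 9577/10000 ≈ 0.957700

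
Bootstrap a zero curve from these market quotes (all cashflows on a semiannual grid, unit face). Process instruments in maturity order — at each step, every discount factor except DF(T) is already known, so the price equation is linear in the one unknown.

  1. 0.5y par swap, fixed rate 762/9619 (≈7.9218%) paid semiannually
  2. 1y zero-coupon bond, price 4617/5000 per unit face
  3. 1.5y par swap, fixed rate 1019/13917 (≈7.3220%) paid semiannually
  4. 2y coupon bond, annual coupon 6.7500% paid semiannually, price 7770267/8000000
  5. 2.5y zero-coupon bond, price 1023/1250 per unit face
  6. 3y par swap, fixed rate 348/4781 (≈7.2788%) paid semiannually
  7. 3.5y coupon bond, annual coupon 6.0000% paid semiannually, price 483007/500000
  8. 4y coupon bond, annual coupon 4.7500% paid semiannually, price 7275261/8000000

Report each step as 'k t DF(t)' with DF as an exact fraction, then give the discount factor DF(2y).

1 1/2 9619/10000
2 1 4617/5000
3 3/2 8981/10000
4 2 8487/10000
5 5/2 1023/1250
6 3 4043/5000
7 7/2 7847/10000
8 4 7481/10000
DF(2y) = 8487/10000 ≈ 0.848700

step 1 [0.5y] swap r/2=381/9619: DF=(1 − 381/9619·(0))/(1+381/9619) = 9619/10000 ≈ 0.961900
step 2 [1y] zero: DF = P = 4617/5000 ≈ 0.923400
step 3 [1.5y] swap r/2=1019/27834: DF=(1 − 1019/27834·(0.961900+0.923400))/(1+1019/27834) = 8981/10000 ≈ 0.898100
step 4 [2y] bond c/2=27/800: DF=(7770267/8000000 − 27/800·(0.961900+0.923400+0.898100))/(1+27/800) = 8487/10000 ≈ 0.848700
step 5 [2.5y] zero: DF = P = 1023/1250 ≈ 0.818400
step 6 [3y] swap r/2=174/4781: DF=(1 − 174/4781·(0.961900+0.923400+0.898100+0.848700+0.818400))/(1+174/4781) = 4043/5000 ≈ 0.808600
step 7 [3.5y] bond c/2=3/100: DF=(483007/500000 − 3/100·(0.961900+0.923400+0.898100+0.848700+0.818400+0.808600))/(1+3/100) = 7847/10000 ≈ 0.784700
step 8 [4y] bond c/2=19/800: DF=(7275261/8000000 − 19/800·(0.961900+0.923400+0.898100+0.848700+0.818400+0.808600+0.784700))/(1+19/800) = 7481/10000 ≈ 0.748100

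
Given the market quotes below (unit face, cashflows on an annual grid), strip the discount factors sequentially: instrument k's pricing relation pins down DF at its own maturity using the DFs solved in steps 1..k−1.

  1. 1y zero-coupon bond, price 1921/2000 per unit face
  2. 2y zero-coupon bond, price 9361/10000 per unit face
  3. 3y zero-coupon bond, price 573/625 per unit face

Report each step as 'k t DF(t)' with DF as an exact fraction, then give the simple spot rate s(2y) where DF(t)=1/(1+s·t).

1 1 1921/2000
2 2 9361/10000
3 3 573/625
s(2y) = (1/(9361/10000) − 1)/(2) = 639/18722 ≈ 3.4131%

step 1 [1y] zero: DF = P = 1921/2000 ≈ 0.960500
step 2 [2y] zero: DF = P = 9361/10000 ≈ 0.936100
step 3 [3y] zero: DF = P = 573/625 ≈ 0.916800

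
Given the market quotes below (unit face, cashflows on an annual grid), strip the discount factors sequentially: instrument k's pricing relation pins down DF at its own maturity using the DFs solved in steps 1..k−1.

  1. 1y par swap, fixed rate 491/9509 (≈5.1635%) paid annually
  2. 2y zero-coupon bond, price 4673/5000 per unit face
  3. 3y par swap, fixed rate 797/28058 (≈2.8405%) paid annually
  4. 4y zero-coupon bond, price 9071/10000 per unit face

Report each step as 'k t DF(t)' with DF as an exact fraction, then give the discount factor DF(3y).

1 1 9509/10000
2 2 4673/5000
3 3 9203/10000
4 4 9071/10000
DF(3y) = 9203/10000 ≈ 0.920300

step 1 [1y] swap r/1=491/9509: DF=(1 − 491/9509·(0))/(1+491/9509) = 9509/10000 ≈ 0.950900
step 2 [2y] zero: DF = P = 4673/5000 ≈ 0.934600
step 3 [3y] swap r/1=797/28058: DF=(1 − 797/28058·(0.950900+0.934600))/(1+797/28058) = 9203/10000 ≈ 0.920300
step 4 [4y] zero: DF = P = 9071/10000 ≈ 0.907100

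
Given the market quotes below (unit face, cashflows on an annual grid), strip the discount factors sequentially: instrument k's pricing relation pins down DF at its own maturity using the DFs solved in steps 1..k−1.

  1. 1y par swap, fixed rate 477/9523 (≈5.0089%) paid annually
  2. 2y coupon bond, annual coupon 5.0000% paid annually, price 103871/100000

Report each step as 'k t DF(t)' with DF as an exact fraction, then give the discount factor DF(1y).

step 1 [1y] swap r/1=477/9523: DF=(1 − 477/9523·(0))/(1+477/9523) = 9523/10000 ≈ 0.952300
step 2 [2y] bond c/1=1/20: DF=(103871/100000 − 1/20·(0.952300))/(1+1/20) = 9439/10000 ≈ 0.943900

1 1 9523/10000
2 2 9439/10000
DF(1y) = 9523/10000 ≈ 0.952300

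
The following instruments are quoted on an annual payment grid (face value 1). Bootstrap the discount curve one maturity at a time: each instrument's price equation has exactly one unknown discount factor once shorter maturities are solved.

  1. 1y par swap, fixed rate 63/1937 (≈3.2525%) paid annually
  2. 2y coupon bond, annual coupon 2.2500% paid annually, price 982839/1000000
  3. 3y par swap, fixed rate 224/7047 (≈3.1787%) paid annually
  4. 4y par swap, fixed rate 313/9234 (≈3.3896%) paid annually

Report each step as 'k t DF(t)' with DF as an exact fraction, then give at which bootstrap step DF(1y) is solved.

step 1 [1y] swap r/1=63/1937: DF=(1 − 63/1937·(0))/(1+63/1937) = 1937/2000 ≈ 0.968500
step 2 [2y] bond c/1=9/400: DF=(982839/1000000 − 9/400·(0.968500))/(1+9/400) = 9399/10000 ≈ 0.939900
step 3 [3y] swap r/1=224/7047: DF=(1 − 224/7047·(0.968500+0.939900))/(1+224/7047) = 569/625 ≈ 0.910400
step 4 [4y] swap r/1=313/9234: DF=(1 − 313/9234·(0.968500+0.939900+0.910400))/(1+313/9234) = 2187/2500 ≈ 0.874800

1 1 1937/2000
2 2 9399/10000
3 3 569/625
4 4 2187/2500
DF(1y) is solved at step 1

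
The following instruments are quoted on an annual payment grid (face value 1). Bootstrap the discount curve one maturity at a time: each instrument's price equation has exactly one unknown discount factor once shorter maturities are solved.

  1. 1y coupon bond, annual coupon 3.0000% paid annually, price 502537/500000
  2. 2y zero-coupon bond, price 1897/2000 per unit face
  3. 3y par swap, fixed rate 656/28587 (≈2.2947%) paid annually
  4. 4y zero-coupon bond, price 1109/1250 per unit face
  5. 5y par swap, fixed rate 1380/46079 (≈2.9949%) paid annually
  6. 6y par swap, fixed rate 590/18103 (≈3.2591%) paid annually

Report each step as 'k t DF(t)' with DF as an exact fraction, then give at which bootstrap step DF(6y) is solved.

step 1 [1y] bond c/1=3/100: DF=(502537/500000 − 3/100·(0))/(1+3/100) = 4879/5000 ≈ 0.975800
step 2 [2y] zero: DF = P = 1897/2000 ≈ 0.948500
step 3 [3y] swap r/1=656/28587: DF=(1 − 656/28587·(0.975800+0.948500))/(1+656/28587) = 584/625 ≈ 0.934400
step 4 [4y] zero: DF = P = 1109/1250 ≈ 0.887200
step 5 [5y] swap r/1=1380/46079: DF=(1 − 1380/46079·(0.975800+0.948500+0.934400+0.887200))/(1+1380/46079) = 431/500 ≈ 0.862000
step 6 [6y] swap r/1=590/18103: DF=(1 − 590/18103·(0.975800+0.948500+0.934400+0.887200+0.862000))/(1+590/18103) = 823/1000 ≈ 0.823000

1 1 4879/5000
2 2 1897/2000
3 3 584/625
4 4 1109/1250
5 5 431/500
6 6 823/1000
DF(6y) is solved at step 6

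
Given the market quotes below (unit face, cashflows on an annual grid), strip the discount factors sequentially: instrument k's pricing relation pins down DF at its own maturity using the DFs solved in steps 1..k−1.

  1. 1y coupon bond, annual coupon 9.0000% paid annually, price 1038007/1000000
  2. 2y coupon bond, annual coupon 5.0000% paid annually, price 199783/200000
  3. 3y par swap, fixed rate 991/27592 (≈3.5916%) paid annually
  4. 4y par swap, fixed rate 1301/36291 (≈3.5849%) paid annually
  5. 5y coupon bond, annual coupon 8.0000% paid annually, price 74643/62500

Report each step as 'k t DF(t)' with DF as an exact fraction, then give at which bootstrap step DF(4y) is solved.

step 1 [1y] bond c/1=9/100: DF=(1038007/1000000 − 9/100·(0))/(1+9/100) = 9523/10000 ≈ 0.952300
step 2 [2y] bond c/1=1/20: DF=(199783/200000 − 1/20·(0.952300))/(1+1/20) = 453/500 ≈ 0.906000
step 3 [3y] swap r/1=991/27592: DF=(1 − 991/27592·(0.952300+0.906000))/(1+991/27592) = 9009/10000 ≈ 0.900900
step 4 [4y] swap r/1=1301/36291: DF=(1 − 1301/36291·(0.952300+0.906000+0.900900))/(1+1301/36291) = 8699/10000 ≈ 0.869900
step 5 [5y] bond c/1=2/25: DF=(74643/62500 − 2/25·(0.952300+0.906000+0.900900+0.869900))/(1+2/25) = 837/1000 ≈ 0.837000

1 1 9523/10000
2 2 453/500
3 3 9009/10000
4 4 8699/10000
5 5 837/1000
DF(4y) is solved at step 4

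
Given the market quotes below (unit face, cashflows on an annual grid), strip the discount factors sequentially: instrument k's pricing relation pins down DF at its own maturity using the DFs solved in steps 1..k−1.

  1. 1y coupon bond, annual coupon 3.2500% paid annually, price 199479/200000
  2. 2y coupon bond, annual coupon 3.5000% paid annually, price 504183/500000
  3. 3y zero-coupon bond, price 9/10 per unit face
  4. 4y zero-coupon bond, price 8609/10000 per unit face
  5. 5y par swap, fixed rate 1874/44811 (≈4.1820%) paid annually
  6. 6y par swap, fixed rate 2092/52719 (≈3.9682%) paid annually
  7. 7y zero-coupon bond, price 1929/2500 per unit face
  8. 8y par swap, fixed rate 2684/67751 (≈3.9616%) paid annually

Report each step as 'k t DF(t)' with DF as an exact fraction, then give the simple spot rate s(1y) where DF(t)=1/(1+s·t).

1 1 483/500
2 2 1177/1250
3 3 9/10
4 4 8609/10000
5 5 4063/5000
6 6 1977/2500
7 7 1929/2500
8 8 1829/2500
s(1y) = (1/(483/500) − 1)/(1) = 17/483 ≈ 3.5197%

step 1 [1y] bond c/1=13/400: DF=(199479/200000 − 13/400·(0))/(1+13/400) = 483/500 ≈ 0.966000
step 2 [2y] bond c/1=7/200: DF=(504183/500000 − 7/200·(0.966000))/(1+7/200) = 1177/1250 ≈ 0.941600
step 3 [3y] zero: DF = P = 9/10 ≈ 0.900000
step 4 [4y] zero: DF = P = 8609/10000 ≈ 0.860900
step 5 [5y] swap r/1=1874/44811: DF=(1 − 1874/44811·(0.966000+0.941600+0.900000+0.860900))/(1+1874/44811) = 4063/5000 ≈ 0.812600
step 6 [6y] swap r/1=2092/52719: DF=(1 − 2092/52719·(0.966000+0.941600+0.900000+0.860900+0.812600))/(1+2092/52719) = 1977/2500 ≈ 0.790800
step 7 [7y] zero: DF = P = 1929/2500 ≈ 0.771600
step 8 [8y] swap r/1=2684/67751: DF=(1 − 2684/67751·(0.966000+0.941600+0.900000+0.860900+0.812600+0.790800+0.771600))/(1+2684/67751) = 1829/2500 ≈ 0.731600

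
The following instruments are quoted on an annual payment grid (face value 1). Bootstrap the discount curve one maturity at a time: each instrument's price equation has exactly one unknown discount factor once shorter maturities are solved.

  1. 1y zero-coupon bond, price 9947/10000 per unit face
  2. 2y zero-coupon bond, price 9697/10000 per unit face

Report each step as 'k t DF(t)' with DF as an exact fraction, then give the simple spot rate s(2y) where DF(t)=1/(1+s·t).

1 1 9947/10000
2 2 9697/10000
s(2y) = (1/(9697/10000) − 1)/(2) = 303/19394 ≈ 1.5623%

step 1 [1y] zero: DF = P = 9947/10000 ≈ 0.994700
step 2 [2y] zero: DF = P = 9697/10000 ≈ 0.969700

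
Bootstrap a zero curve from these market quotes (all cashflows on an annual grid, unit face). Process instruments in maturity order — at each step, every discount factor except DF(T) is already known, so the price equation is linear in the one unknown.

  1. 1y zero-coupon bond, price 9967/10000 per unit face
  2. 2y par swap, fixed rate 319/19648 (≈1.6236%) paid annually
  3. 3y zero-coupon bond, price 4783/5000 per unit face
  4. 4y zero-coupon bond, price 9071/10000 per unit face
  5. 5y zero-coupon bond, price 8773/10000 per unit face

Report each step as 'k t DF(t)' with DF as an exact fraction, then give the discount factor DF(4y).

step 1 [1y] zero: DF = P = 9967/10000 ≈ 0.996700
step 2 [2y] swap r/1=319/19648: DF=(1 − 319/19648·(0.996700))/(1+319/19648) = 9681/10000 ≈ 0.968100
step 3 [3y] zero: DF = P = 4783/5000 ≈ 0.956600
step 4 [4y] zero: DF = P = 9071/10000 ≈ 0.907100
step 5 [5y] zero: DF = P = 8773/10000 ≈ 0.877300

1 1 9967/10000
2 2 9681/10000
3 3 4783/5000
4 4 9071/10000
5 5 8773/10000
DF(4y) = 9071/10000 ≈ 0.907100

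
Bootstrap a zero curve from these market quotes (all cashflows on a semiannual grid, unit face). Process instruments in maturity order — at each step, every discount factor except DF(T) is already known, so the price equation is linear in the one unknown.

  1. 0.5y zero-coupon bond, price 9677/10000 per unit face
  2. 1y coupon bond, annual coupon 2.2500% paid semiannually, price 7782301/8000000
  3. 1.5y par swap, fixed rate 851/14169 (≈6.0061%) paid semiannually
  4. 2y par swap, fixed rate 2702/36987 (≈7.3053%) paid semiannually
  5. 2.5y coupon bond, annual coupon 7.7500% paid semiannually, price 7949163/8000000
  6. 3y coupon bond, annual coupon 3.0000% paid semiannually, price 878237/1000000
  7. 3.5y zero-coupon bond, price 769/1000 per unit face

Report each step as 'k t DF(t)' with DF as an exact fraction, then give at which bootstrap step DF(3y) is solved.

1 1/2 9677/10000
2 1 1189/1250
3 3/2 9149/10000
4 2 8649/10000
5 5/2 4093/5000
6 3 1597/2000
7 7/2 769/1000
DF(3y) is solved at step 6

step 1 [0.5y] zero: DF = P = 9677/10000 ≈ 0.967700
step 2 [1y] bond c/2=9/800: DF=(7782301/8000000 − 9/800·(0.967700))/(1+9/800) = 1189/1250 ≈ 0.951200
step 3 [1.5y] swap r/2=851/28338: DF=(1 − 851/28338·(0.967700+0.951200))/(1+851/28338) = 9149/10000 ≈ 0.914900
step 4 [2y] swap r/2=1351/36987: DF=(1 − 1351/36987·(0.967700+0.951200+0.914900))/(1+1351/36987) = 8649/10000 ≈ 0.864900
step 5 [2.5y] bond c/2=31/800: DF=(7949163/8000000 − 31/800·(0.967700+0.951200+0.914900+0.864900))/(1+31/800) = 4093/5000 ≈ 0.818600
step 6 [3y] bond c/2=3/200: DF=(878237/1000000 − 3/200·(0.967700+0.951200+0.914900+0.864900+0.818600))/(1+3/200) = 1597/2000 ≈ 0.798500
step 7 [3.5y] zero: DF = P = 769/1000 ≈ 0.769000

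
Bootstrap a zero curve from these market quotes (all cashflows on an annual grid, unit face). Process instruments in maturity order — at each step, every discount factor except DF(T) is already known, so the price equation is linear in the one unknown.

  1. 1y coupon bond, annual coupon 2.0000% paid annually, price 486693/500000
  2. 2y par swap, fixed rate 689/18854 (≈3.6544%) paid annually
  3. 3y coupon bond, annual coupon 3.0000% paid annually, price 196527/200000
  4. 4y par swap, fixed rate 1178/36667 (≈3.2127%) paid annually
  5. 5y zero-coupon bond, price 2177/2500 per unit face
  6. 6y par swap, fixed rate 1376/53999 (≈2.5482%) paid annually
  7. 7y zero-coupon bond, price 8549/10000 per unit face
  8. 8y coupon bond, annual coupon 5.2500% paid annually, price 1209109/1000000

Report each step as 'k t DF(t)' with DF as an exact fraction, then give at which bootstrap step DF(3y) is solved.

1 1 9543/10000
2 2 9311/10000
3 3 8991/10000
4 4 4411/5000
5 5 2177/2500
6 6 539/625
7 7 8549/10000
8 8 523/625
DF(3y) is solved at step 3

step 1 [1y] bond c/1=1/50: DF=(486693/500000 − 1/50·(0))/(1+1/50) = 9543/10000 ≈ 0.954300
step 2 [2y] swap r/1=689/18854: DF=(1 − 689/18854·(0.954300))/(1+689/18854) = 9311/10000 ≈ 0.931100
step 3 [3y] bond c/1=3/100: DF=(196527/200000 − 3/100·(0.954300+0.931100))/(1+3/100) = 8991/10000 ≈ 0.899100
step 4 [4y] swap r/1=1178/36667: DF=(1 − 1178/36667·(0.954300+0.931100+0.899100))/(1+1178/36667) = 4411/5000 ≈ 0.882200
step 5 [5y] zero: DF = P = 2177/2500 ≈ 0.870800
step 6 [6y] swap r/1=1376/53999: DF=(1 − 1376/53999·(0.954300+0.931100+0.899100+0.882200+0.870800))/(1+1376/53999) = 539/625 ≈ 0.862400
step 7 [7y] zero: DF = P = 8549/10000 ≈ 0.854900
step 8 [8y] bond c/1=21/400: DF=(1209109/1000000 − 21/400·(0.954300+0.931100+0.899100+0.882200+0.870800+0.862400+0.854900))/(1+21/400) = 523/625 ≈ 0.836800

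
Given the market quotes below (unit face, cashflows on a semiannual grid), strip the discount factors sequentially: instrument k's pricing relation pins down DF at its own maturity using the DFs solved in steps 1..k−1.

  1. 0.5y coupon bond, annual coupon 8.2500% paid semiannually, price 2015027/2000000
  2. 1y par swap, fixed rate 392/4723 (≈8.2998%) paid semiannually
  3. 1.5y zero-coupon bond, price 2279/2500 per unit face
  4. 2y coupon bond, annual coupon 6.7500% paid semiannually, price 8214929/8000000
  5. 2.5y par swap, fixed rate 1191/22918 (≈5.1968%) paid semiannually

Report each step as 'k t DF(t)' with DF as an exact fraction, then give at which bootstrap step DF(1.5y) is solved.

1 1/2 2419/2500
2 1 576/625
3 3/2 2279/2500
4 2 9019/10000
5 5/2 8809/10000
DF(1.5y) is solved at step 3

step 1 [0.5y] bond c/2=33/800: DF=(2015027/2000000 − 33/800·(0))/(1+33/800) = 2419/2500 ≈ 0.967600
step 2 [1y] swap r/2=196/4723: DF=(1 − 196/4723·(0.967600))/(1+196/4723) = 576/625 ≈ 0.921600
step 3 [1.5y] zero: DF = P = 2279/2500 ≈ 0.911600
step 4 [2y] bond c/2=27/800: DF=(8214929/8000000 − 27/800·(0.967600+0.921600+0.911600))/(1+27/800) = 9019/10000 ≈ 0.901900
step 5 [2.5y] swap r/2=1191/45836: DF=(1 − 1191/45836·(0.967600+0.921600+0.911600+0.901900))/(1+1191/45836) = 8809/10000 ≈ 0.880900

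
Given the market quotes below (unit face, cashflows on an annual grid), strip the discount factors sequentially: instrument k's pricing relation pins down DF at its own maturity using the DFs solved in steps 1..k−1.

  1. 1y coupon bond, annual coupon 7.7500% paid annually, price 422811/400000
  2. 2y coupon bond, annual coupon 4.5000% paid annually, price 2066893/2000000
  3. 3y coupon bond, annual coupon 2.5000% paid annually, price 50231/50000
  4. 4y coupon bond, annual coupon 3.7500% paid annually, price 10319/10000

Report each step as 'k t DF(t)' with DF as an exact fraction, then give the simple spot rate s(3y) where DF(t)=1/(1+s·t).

step 1 [1y] bond c/1=31/400: DF=(422811/400000 − 31/400·(0))/(1+31/400) = 981/1000 ≈ 0.981000
step 2 [2y] bond c/1=9/200: DF=(2066893/2000000 − 9/200·(0.981000))/(1+9/200) = 9467/10000 ≈ 0.946700
step 3 [3y] bond c/1=1/40: DF=(50231/50000 − 1/40·(0.981000+0.946700))/(1+1/40) = 9331/10000 ≈ 0.933100
step 4 [4y] bond c/1=3/80: DF=(10319/10000 − 3/80·(0.981000+0.946700+0.933100))/(1+3/80) = 557/625 ≈ 0.891200

1 1 981/1000
2 2 9467/10000
3 3 9331/10000
4 4 557/625
s(3y) = (1/(9331/10000) − 1)/(3) = 223/9331 ≈ 2.3899%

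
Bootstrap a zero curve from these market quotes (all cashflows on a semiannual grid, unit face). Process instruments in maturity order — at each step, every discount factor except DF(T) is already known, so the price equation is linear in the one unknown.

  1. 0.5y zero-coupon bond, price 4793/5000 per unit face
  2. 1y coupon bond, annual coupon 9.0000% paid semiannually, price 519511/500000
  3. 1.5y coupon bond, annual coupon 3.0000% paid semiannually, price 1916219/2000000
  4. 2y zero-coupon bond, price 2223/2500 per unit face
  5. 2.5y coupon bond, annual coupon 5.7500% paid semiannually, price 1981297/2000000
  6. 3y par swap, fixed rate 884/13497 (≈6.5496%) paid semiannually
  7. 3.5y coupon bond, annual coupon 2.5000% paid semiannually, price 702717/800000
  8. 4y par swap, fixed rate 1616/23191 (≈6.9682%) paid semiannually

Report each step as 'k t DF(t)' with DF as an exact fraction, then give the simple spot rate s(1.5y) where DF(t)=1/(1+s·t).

step 1 [0.5y] zero: DF = P = 4793/5000 ≈ 0.958600
step 2 [1y] bond c/2=9/200: DF=(519511/500000 − 9/200·(0.958600))/(1+9/200) = 953/1000 ≈ 0.953000
step 3 [1.5y] bond c/2=3/200: DF=(1916219/2000000 − 3/200·(0.958600+0.953000))/(1+3/200) = 9157/10000 ≈ 0.915700
step 4 [2y] zero: DF = P = 2223/2500 ≈ 0.889200
step 5 [2.5y] bond c/2=23/800: DF=(1981297/2000000 − 23/800·(0.958600+0.953000+0.915700+0.889200))/(1+23/800) = 8591/10000 ≈ 0.859100
step 6 [3y] swap r/2=442/13497: DF=(1 − 442/13497·(0.958600+0.953000+0.915700+0.889200+0.859100))/(1+442/13497) = 1029/1250 ≈ 0.823200
step 7 [3.5y] bond c/2=1/80: DF=(702717/800000 − 1/80·(0.958600+0.953000+0.915700+0.889200+0.859100+0.823200))/(1+1/80) = 8009/10000 ≈ 0.800900
step 8 [4y] swap r/2=808/23191: DF=(1 − 808/23191·(0.958600+0.953000+0.915700+0.889200+0.859100+0.823200+0.800900))/(1+808/23191) = 947/1250 ≈ 0.757600

1 1/2 4793/5000
2 1 953/1000
3 3/2 9157/10000
4 2 2223/2500
5 5/2 8591/10000
6 3 1029/1250
7 7/2 8009/10000
8 4 947/1250
s(1.5y) = (1/(9157/10000) − 1)/(3/2) = 562/9157 ≈ 6.1374%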